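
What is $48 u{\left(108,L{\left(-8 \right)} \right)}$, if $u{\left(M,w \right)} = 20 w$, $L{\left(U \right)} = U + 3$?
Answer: $-4800$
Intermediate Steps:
$L{\left(U \right)} = 3 + U$
$48 u{\left(108,L{\left(-8 \right)} \right)} = 48 \cdot 20 \left(3 - 8\right) = 48 \cdot 20 \left(-5\right) = 48 \left(-100\right) = -4800$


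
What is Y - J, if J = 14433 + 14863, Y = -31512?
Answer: -60808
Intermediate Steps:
J = 29296
Y - J = -31512 - 1*29296 = -31512 - 29296 = -60808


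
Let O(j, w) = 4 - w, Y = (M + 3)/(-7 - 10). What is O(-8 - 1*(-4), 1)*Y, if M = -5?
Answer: 6/17 ≈ 0.35294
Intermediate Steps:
Y = 2/17 (Y = (-5 + 3)/(-7 - 10) = -2/(-17) = -2*(-1/17) = 2/17 ≈ 0.11765)
O(-8 - 1*(-4), 1)*Y = (4 - 1*1)*(2/17) = (4 - 1)*(2/17) = 3*(2/17) = 6/17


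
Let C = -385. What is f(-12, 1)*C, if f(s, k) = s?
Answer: 4620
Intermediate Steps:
f(-12, 1)*C = -12*(-385) = 4620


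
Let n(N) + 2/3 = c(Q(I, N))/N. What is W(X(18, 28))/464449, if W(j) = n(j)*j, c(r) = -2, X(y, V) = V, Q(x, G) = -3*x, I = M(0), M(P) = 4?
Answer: -62/1393347 ≈ -4.4497e-5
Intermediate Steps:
I = 4
n(N) = -⅔ - 2/N
W(j) = j*(-⅔ - 2/j) (W(j) = (-⅔ - 2/j)*j = j*(-⅔ - 2/j))
W(X(18, 28))/464449 = (-2 - ⅔*28)/464449 = (-2 - 56/3)*(1/464449) = -62/3*1/464449 = -62/1393347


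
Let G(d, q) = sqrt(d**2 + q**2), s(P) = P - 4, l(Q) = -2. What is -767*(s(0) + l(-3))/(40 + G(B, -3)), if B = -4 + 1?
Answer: 92040/791 - 6903*sqrt(2)/791 ≈ 104.02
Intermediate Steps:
s(P) = -4 + P
B = -3
-767*(s(0) + l(-3))/(40 + G(B, -3)) = -767*((-4 + 0) - 2)/(40 + sqrt((-3)**2 + (-3)**2)) = -767*(-4 - 2)/(40 + sqrt(9 + 9)) = -(-4602)/(40 + sqrt(18)) = -(-4602)/(40 + 3*sqrt(2)) = 4602/(40 + 3*sqrt(2))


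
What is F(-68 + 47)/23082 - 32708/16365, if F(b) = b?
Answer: -251769907/125912310 ≈ -1.9996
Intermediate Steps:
F(-68 + 47)/23082 - 32708/16365 = (-68 + 47)/23082 - 32708/16365 = -21*1/23082 - 32708*1/16365 = -7/7694 - 32708/16365 = -251769907/125912310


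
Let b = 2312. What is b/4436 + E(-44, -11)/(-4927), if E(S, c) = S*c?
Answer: 2311050/5464043 ≈ 0.42296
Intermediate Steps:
b/4436 + E(-44, -11)/(-4927) = 2312/4436 - 44*(-11)/(-4927) = 2312*(1/4436) + 484*(-1/4927) = 578/1109 - 484/4927 = 2311050/5464043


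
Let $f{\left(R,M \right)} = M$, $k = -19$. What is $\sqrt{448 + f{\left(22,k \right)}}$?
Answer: $\sqrt{429} \approx 20.712$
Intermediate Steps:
$\sqrt{448 + f{\left(22,k \right)}} = \sqrt{448 - 19} = \sqrt{429}$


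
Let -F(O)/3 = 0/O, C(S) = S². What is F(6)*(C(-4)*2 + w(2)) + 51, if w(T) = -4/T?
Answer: 51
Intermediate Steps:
F(O) = 0 (F(O) = -0/O = -3*0 = 0)
F(6)*(C(-4)*2 + w(2)) + 51 = 0*((-4)²*2 - 4/2) + 51 = 0*(16*2 - 4*½) + 51 = 0*(32 - 2) + 51 = 0*30 + 51 = 0 + 51 = 51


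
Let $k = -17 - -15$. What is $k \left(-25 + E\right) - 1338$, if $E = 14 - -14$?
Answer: $-1344$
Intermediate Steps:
$k = -2$ ($k = -17 + 15 = -2$)
$E = 28$ ($E = 14 + 14 = 28$)
$k \left(-25 + E\right) - 1338 = - 2 \left(-25 + 28\right) - 1338 = \left(-2\right) 3 - 1338 = -6 - 1338 = -1344$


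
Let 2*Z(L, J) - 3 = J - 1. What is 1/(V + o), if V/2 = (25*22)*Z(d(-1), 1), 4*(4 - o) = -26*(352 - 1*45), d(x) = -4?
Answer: 2/7299 ≈ 0.00027401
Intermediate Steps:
o = 3999/2 (o = 4 - (-13)*(352 - 1*45)/2 = 4 - (-13)*(352 - 45)/2 = 4 - (-13)*307/2 = 4 - ¼*(-7982) = 4 + 3991/2 = 3999/2 ≈ 1999.5)
Z(L, J) = 1 + J/2 (Z(L, J) = 3/2 + (J - 1)/2 = 3/2 + (-1 + J)/2 = 3/2 + (-½ + J/2) = 1 + J/2)
V = 1650 (V = 2*((25*22)*(1 + (½)*1)) = 2*(550*(1 + ½)) = 2*(550*(3/2)) = 2*825 = 1650)
1/(V + o) = 1/(1650 + 3999/2) = 1/(7299/2) = 2/7299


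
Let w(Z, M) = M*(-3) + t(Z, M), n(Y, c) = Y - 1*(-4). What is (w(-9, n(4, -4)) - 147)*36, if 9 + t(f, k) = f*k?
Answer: -9072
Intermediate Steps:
t(f, k) = -9 + f*k
n(Y, c) = 4 + Y (n(Y, c) = Y + 4 = 4 + Y)
w(Z, M) = -9 - 3*M + M*Z (w(Z, M) = M*(-3) + (-9 + Z*M) = -3*M + (-9 + M*Z) = -9 - 3*M + M*Z)
(w(-9, n(4, -4)) - 147)*36 = ((-9 - 3*(4 + 4) + (4 + 4)*(-9)) - 147)*36 = ((-9 - 3*8 + 8*(-9)) - 147)*36 = ((-9 - 24 - 72) - 147)*36 = (-105 - 147)*36 = -252*36 = -9072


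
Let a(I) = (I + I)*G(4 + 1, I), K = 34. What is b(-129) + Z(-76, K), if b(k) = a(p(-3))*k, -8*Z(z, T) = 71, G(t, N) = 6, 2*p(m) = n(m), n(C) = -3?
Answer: 18505/8 ≈ 2313.1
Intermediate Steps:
p(m) = -3/2 (p(m) = (1/2)*(-3) = -3/2)
a(I) = 12*I (a(I) = (I + I)*6 = (2*I)*6 = 12*I)
Z(z, T) = -71/8 (Z(z, T) = -1/8*71 = -71/8)
b(k) = -18*k (b(k) = (12*(-3/2))*k = -18*k)
b(-129) + Z(-76, K) = -18*(-129) - 71/8 = 2322 - 71/8 = 18505/8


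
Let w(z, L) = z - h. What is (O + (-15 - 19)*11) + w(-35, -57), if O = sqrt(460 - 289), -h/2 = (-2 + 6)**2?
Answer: -377 + 3*sqrt(19) ≈ -363.92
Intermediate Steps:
h = -32 (h = -2*(-2 + 6)**2 = -2*4**2 = -2*16 = -32)
w(z, L) = 32 + z (w(z, L) = z - 1*(-32) = z + 32 = 32 + z)
O = 3*sqrt(19) (O = sqrt(171) = 3*sqrt(19) ≈ 13.077)
(O + (-15 - 19)*11) + w(-35, -57) = (3*sqrt(19) + (-15 - 19)*11) + (32 - 35) = (3*sqrt(19) - 34*11) - 3 = (3*sqrt(19) - 374) - 3 = (-374 + 3*sqrt(19)) - 3 = -377 + 3*sqrt(19)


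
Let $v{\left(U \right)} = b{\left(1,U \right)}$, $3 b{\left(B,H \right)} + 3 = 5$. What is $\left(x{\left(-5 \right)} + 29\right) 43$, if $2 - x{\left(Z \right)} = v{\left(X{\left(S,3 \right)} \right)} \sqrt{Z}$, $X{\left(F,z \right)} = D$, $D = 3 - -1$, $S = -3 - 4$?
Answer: $1333 - \frac{86 i \sqrt{5}}{3} \approx 1333.0 - 64.101 i$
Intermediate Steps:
$S = -7$
$b{\left(B,H \right)} = \frac{2}{3}$ ($b{\left(B,H \right)} = -1 + \frac{1}{3} \cdot 5 = -1 + \frac{5}{3} = \frac{2}{3}$)
$D = 4$ ($D = 3 + 1 = 4$)
$X{\left(F,z \right)} = 4$
$v{\left(U \right)} = \frac{2}{3}$
$x{\left(Z \right)} = 2 - \frac{2 \sqrt{Z}}{3}$
$\left(x{\left(-5 \right)} + 29\right) 43 = \left(\left(2 - \frac{2 \sqrt{-5}}{3}\right) + 29\right) 43 = \left(\left(2 - \frac{2 i \sqrt{5}}{3}\right) + 29\right) 43 = \left(31 - \frac{2 i \sqrt{5}}{3}\right) 43 = 1333 - \frac{86 i \sqrt{5}}{3}$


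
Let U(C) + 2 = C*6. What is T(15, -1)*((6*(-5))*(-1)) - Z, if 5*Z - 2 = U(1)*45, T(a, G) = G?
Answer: -332/5 ≈ -66.400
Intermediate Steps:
U(C) = -2 + 6*C (U(C) = -2 + C*6 = -2 + 6*C)
Z = 182/5 (Z = ⅖ + ((-2 + 6*1)*45)/5 = ⅖ + ((-2 + 6)*45)/5 = ⅖ + (4*45)/5 = ⅖ + (⅕)*180 = ⅖ + 36 = 182/5 ≈ 36.400)
T(15, -1)*((6*(-5))*(-1)) - Z = -6*(-5)*(-1) - 1*182/5 = -(-30)*(-1) - 182/5 = -1*30 - 182/5 = -30 - 182/5 = -332/5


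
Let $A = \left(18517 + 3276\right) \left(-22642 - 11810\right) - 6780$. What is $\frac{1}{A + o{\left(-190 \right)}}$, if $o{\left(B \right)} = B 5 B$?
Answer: $- \frac{1}{750638716} \approx -1.3322 \cdot 10^{-9}$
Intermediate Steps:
$o{\left(B \right)} = 5 B^{2}$ ($o{\left(B \right)} = 5 B B = 5 B^{2}$)
$A = -750819216$ ($A = 21793 \left(-34452\right) - 6780 = -750812436 - 6780 = -750819216$)
$\frac{1}{A + o{\left(-190 \right)}} = \frac{1}{-750819216 + 5 \left(-190\right)^{2}} = \frac{1}{-750819216 + 5 \cdot 36100} = \frac{1}{-750819216 + 180500} = \frac{1}{-750638716} = - \frac{1}{750638716}$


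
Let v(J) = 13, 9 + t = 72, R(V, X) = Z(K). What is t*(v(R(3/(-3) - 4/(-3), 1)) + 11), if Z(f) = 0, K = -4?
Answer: 1512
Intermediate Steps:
R(V, X) = 0
t = 63 (t = -9 + 72 = 63)
t*(v(R(3/(-3) - 4/(-3), 1)) + 11) = 63*(13 + 11) = 63*24 = 1512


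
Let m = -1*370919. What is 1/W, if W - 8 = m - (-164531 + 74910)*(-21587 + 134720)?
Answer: 1/10138721682 ≈ 9.8632e-11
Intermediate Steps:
m = -370919
W = 10138721682 (W = 8 + (-370919 - (-164531 + 74910)*(-21587 + 134720)) = 8 + (-370919 - (-89621)*113133) = 8 + (-370919 - 1*(-10139092593)) = 8 + (-370919 + 10139092593) = 8 + 10138721674 = 10138721682)
1/W = 1/10138721682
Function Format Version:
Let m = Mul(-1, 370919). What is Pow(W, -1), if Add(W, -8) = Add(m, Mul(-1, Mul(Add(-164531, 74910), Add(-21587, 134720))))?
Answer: Rational(1, 10138721682) ≈ 9.8632e-11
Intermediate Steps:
m = -370919
W = 10138721682 (W = Add(8, Add(-370919, Mul(-1, Mul(Add(-164531, 74910), Add(-21587, 134720))))) = Add(8, Add(-370919, Mul(-1, Mul(-89621, 113133)))) = Add(8, Add(-370919, Mul(-1, -10139092593))) = Add(8, Add(-370919, 10139092593)) = Add(8, 10138721674) = 10138721682)
Pow(W, -1) = Pow(10138721682, -1) = Rational(1, 10138721682)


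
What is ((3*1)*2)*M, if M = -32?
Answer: -192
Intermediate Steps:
((3*1)*2)*M = ((3*1)*2)*(-32) = (3*2)*(-32) = 6*(-32) = -192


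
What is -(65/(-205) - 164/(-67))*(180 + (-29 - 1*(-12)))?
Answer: -954039/2747 ≈ -347.30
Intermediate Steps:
-(65/(-205) - 164/(-67))*(180 + (-29 - 1*(-12))) = -(65*(-1/205) - 164*(-1/67))*(180 + (-29 + 12)) = -(-13/41 + 164/67)*(180 - 17) = -5853*163/2747 = -1*954039/2747 = -954039/2747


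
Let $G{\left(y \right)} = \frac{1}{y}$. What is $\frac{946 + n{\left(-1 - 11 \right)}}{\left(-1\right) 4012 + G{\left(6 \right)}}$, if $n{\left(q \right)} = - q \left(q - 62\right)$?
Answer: $- \frac{348}{24071} \approx -0.014457$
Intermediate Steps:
$n{\left(q \right)} = - q \left(-62 + q\right)$
$\frac{946 + n{\left(-1 - 11 \right)}}{\left(-1\right) 4012 + G{\left(6 \right)}} = \frac{946 + \left(-1 - 11\right) \left(62 - \left(-1 - 11\right)\right)}{\left(-1\right) 4012 + \frac{1}{6}} = \frac{946 + \left(-1 - 11\right) \left(62 - \left(-1 - 11\right)\right)}{-4012 + \frac{1}{6}} = \frac{946 - 12 \left(62 - -12\right)}{- \frac{24071}{6}} = \left(946 - 12 \left(62 + 12\right)\right) \left(- \frac{6}{24071}\right) = \left(946 - 888\right) \left(- \frac{6}{24071}\right) = 58 \left(- \frac{6}{24071}\right) = - \frac{348}{24071}$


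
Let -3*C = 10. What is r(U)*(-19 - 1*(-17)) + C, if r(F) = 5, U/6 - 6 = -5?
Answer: -40/3 ≈ -13.333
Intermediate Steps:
U = 6 (U = 36 + 6*(-5) = 36 - 30 = 6)
C = -10/3 (C = -⅓*10 = -10/3 ≈ -3.3333)
r(U)*(-19 - 1*(-17)) + C = 5*(-19 - 1*(-17)) - 10/3 = 5*(-19 + 17) - 10/3 = 5*(-2) - 10/3 = -10 - 10/3 = -40/3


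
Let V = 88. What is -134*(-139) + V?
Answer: 18714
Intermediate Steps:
-134*(-139) + V = -134*(-139) + 88 = 18626 + 88 = 18714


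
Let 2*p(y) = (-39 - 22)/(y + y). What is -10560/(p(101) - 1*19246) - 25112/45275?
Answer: -140197256/23468884825 ≈ -0.0059737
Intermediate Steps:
p(y) = -61/(4*y) (p(y) = ((-39 - 22)/(y + y))/2 = (-61*1/(2*y))/2 = (-61/(2*y))/2 = -61/(4*y))
-10560/(p(101) - 1*19246) - 25112/45275 = -10560/(-61/4/101 - 1*19246) - 25112/45275 = -10560/(-61/4*1/101 - 19246) - 25112*1/45275 = -10560/(-61/404 - 19246) - 25112/45275 = -10560/(-7775445/404) - 25112/45275 = -10560*(-404/7775445) - 25112/45275 = 284416/518363 - 25112/45275 = -140197256/23468884825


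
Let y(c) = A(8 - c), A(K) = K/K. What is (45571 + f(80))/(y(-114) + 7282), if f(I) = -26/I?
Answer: 1822827/291320 ≈ 6.2571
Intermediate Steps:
A(K) = 1
y(c) = 1
(45571 + f(80))/(y(-114) + 7282) = (45571 - 26/80)/(1 + 7282) = (45571 - 26*1/80)/7283 = (45571 - 13/40)*(1/7283) = (1822827/40)*(1/7283) = 1822827/291320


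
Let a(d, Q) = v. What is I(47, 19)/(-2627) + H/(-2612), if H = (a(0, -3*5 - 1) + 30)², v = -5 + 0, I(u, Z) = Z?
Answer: -1691503/6861724 ≈ -0.24651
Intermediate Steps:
v = -5
a(d, Q) = -5
H = 625 (H = (-5 + 30)² = 25² = 625)
I(47, 19)/(-2627) + H/(-2612) = 19/(-2627) + 625/(-2612) = 19*(-1/2627) + 625*(-1/2612) = -19/2627 - 625/2612 = -1691503/6861724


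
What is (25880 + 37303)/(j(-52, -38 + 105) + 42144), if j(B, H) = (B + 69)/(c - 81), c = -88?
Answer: 10677927/7122319 ≈ 1.4992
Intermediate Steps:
j(B, H) = -69/169 - B/169 (j(B, H) = (B + 69)/(-88 - 81) = (69 + B)/(-169) = (69 + B)*(-1/169) = -69/169 - B/169)
(25880 + 37303)/(j(-52, -38 + 105) + 42144) = (25880 + 37303)/((-69/169 - 1/169*(-52)) + 42144) = 63183/((-69/169 + 4/13) + 42144) = 63183/(-17/169 + 42144) = 63183/(7122319/169) = 63183*(169/7122319) = 10677927/7122319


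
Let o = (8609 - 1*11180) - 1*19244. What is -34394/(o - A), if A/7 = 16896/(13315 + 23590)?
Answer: 115391870/73200077 ≈ 1.5764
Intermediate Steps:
A = 10752/3355 (A = 7*(16896/(13315 + 23590)) = 7*(16896/36905) = 7*(16896*(1/36905)) = 7*(1536/3355) = 10752/3355 ≈ 3.2048)
o = -21815 (o = (8609 - 11180) - 19244 = -2571 - 19244 = -21815)
-34394/(o - A) = -34394/(-21815 - 1*10752/3355) = -34394/(-21815 - 10752/3355) = -34394/(-73200077/3355) = -34394*(-3355/73200077) = 115391870/73200077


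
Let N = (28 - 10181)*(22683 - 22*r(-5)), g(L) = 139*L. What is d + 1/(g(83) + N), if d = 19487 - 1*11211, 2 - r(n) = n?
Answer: 1892931410399/228725400 ≈ 8276.0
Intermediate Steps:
r(n) = 2 - n
d = 8276 (d = 19487 - 11211 = 8276)
N = -228736937 (N = (28 - 10181)*(22683 - 22*(2 - 1*(-5))) = -10153*(22683 - 22*(2 + 5)) = -10153*(22683 - 22*7) = -10153*(22683 - 154) = -10153*22529 = -228736937)
d + 1/(g(83) + N) = 8276 + 1/(139*83 - 228736937) = 8276 + 1/(11537 - 228736937) = 8276 + 1/(-228725400) = 8276 - 1/228725400 = 1892931410399/228725400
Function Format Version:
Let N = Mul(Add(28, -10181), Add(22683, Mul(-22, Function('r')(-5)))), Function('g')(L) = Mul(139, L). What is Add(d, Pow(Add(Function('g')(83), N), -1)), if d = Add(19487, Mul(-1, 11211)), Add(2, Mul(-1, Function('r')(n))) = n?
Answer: Rational(1892931410399, 228725400) ≈ 8276.0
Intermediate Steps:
Function('r')(n) = Add(2, Mul(-1, n))
d = 8276 (d = Add(19487, -11211) = 8276)
N = -228736937 (N = Mul(Add(28, -10181), Add(22683, Mul(-22, Add(2, Mul(-1, -5))))) = Mul(-10153, Add(22683, Mul(-22, Add(2, 5)))) = Mul(-10153, Add(22683, Mul(-22, 7))) = Mul(-10153, Add(22683, -154)) = Mul(-10153, 22529) = -228736937)
Add(d, Pow(Add(Function('g')(83), N), -1)) = Add(8276, Pow(Add(Mul(139, 83), -228736937), -1)) = Add(8276, Pow(Add(11537, -228736937), -1)) = Add(8276, Pow(-228725400, -1)) = Add(8276, Rational(-1, 228725400)) = Rational(1892931410399, 228725400)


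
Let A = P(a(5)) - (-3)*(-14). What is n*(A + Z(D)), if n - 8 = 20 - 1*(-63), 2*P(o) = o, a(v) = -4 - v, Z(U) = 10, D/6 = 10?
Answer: -6643/2 ≈ -3321.5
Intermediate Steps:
D = 60 (D = 6*10 = 60)
P(o) = o/2
n = 91 (n = 8 + (20 - 1*(-63)) = 8 + (20 + 63) = 8 + 83 = 91)
A = -93/2 (A = (-4 - 1*5)/2 - (-3)*(-14) = (-4 - 5)/2 - 1*42 = (½)*(-9) - 42 = -9/2 - 42 = -93/2 ≈ -46.500)
n*(A + Z(D)) = 91*(-93/2 + 10) = 91*(-73/2) = -6643/2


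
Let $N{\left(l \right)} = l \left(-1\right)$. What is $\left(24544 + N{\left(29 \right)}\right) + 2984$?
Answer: $27499$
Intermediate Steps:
$N{\left(l \right)} = - l$
$\left(24544 + N{\left(29 \right)}\right) + 2984 = \left(24544 - 29\right) + 2984 = 24515 + 2984 = 27499$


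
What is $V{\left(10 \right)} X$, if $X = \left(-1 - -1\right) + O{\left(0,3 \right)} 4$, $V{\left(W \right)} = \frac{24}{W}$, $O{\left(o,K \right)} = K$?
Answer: $\frac{144}{5} \approx 28.8$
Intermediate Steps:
$X = 12$ ($X = \left(-1 - -1\right) + 3 \cdot 4 = \left(-1 + 1\right) + 12 = 0 + 12 = 12$)
$V{\left(10 \right)} X = \frac{24}{10} \cdot 12 = 24 \cdot \frac{1}{10} \cdot 12 = \frac{12}{5} \cdot 12 = \frac{144}{5}$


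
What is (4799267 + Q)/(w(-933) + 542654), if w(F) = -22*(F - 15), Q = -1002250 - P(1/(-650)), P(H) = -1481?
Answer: 1899249/281755 ≈ 6.7408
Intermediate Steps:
Q = -1000769 (Q = -1002250 - 1*(-1481) = -1002250 + 1481 = -1000769)
w(F) = 330 - 22*F (w(F) = -22*(-15 + F) = 330 - 22*F)
(4799267 + Q)/(w(-933) + 542654) = (4799267 - 1000769)/((330 - 22*(-933)) + 542654) = 3798498/((330 + 20526) + 542654) = 3798498/(20856 + 542654) = 3798498/563510 = 3798498*(1/563510) = 1899249/281755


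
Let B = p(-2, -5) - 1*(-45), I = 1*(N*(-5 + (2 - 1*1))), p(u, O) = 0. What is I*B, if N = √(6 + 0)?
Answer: -180*√6 ≈ -440.91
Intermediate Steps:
N = √6 ≈ 2.4495
I = -4*√6 (I = 1*(√6*(-5 + (2 - 1*1))) = 1*(√6*(-5 + (2 - 1))) = 1*(√6*(-5 + 1)) = 1*(√6*(-4)) = 1*(-4*√6) = -4*√6 ≈ -9.7980)
B = 45 (B = 0 - 1*(-45) = 0 + 45 = 45)
I*B = -4*√6*45 = -180*√6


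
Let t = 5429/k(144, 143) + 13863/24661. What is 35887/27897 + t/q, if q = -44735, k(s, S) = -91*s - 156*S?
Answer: 2114604350402527/1643813544025380 ≈ 1.2864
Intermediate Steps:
k(s, S) = -156*S - 91*s
t = 27463999/67176564 (t = 5429/(-156*143 - 91*144) + 13863/24661 = 5429/(-22308 - 13104) + 13863*(1/24661) = 5429/(-35412) + 13863/24661 = 5429*(-1/35412) + 13863/24661 = -5429/35412 + 13863/24661 = 27463999/67176564 ≈ 0.40883)
35887/27897 + t/q = 35887/27897 + (27463999/67176564)/(-44735) = 35887*(1/27897) + (27463999/67176564)*(-1/44735) = 2111/1641 - 27463999/3005143590540 = 2114604350402527/1643813544025380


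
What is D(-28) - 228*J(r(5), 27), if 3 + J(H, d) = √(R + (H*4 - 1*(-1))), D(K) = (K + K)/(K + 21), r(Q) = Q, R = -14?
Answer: 692 - 228*√7 ≈ 88.769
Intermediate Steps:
D(K) = 2*K/(21 + K) (D(K) = (2*K)/(21 + K) = 2*K/(21 + K))
J(H, d) = -3 + √(-13 + 4*H) (J(H, d) = -3 + √(-14 + (H*4 - 1*(-1))) = -3 + √(-14 + (4*H + 1)) = -3 + √(-14 + (1 + 4*H)) = -3 + √(-13 + 4*H))
D(-28) - 228*J(r(5), 27) = 2*(-28)/(21 - 28) - 228*(-3 + √(-13 + 4*5)) = 2*(-28)/(-7) - 228*(-3 + √(-13 + 20)) = 2*(-28)*(-⅐) - 228*(-3 + √7) = 8 + (684 - 228*√7) = 692 - 228*√7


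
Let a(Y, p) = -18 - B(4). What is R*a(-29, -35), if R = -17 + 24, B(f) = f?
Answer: -154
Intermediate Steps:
a(Y, p) = -22 (a(Y, p) = -18 - 1*4 = -18 - 4 = -22)
R = 7
R*a(-29, -35) = 7*(-22) = -154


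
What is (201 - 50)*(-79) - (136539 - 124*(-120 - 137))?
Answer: -180336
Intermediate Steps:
(201 - 50)*(-79) - (136539 - 124*(-120 - 137)) = 151*(-79) - (136539 - 124*(-257)) = -11929 - (136539 + 31868) = -11929 - 1*168407 = -11929 - 168407 = -180336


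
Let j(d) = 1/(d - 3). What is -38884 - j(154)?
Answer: -5871485/151 ≈ -38884.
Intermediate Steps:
j(d) = 1/(-3 + d)
-38884 - j(154) = -38884 - 1/(-3 + 154) = -38884 - 1/151 = -5871485/151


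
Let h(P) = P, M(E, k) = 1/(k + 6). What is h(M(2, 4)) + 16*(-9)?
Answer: -1439/10 ≈ -143.90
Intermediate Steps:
M(E, k) = 1/(6 + k)
h(M(2, 4)) + 16*(-9) = 1/(6 + 4) + 16*(-9) = 1/10 - 144 = -1439/10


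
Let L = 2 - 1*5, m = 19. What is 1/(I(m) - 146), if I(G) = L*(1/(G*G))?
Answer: -361/52709 ≈ -0.0068489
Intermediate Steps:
L = -3 (L = 2 - 5 = -3)
I(G) = -3/G² (I(G) = -3/(G*G) = -3/G²)
1/(I(m) - 146) = 1/(-3/19² - 146) = 1/(-3*1/361 - 146) = 1/(-3/361 - 146) = 1/(-52709/361) = -361/52709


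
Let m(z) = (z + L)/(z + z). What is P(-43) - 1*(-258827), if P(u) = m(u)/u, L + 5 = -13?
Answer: 957142185/3698 ≈ 2.5883e+5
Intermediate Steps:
L = -18 (L = -5 - 13 = -18)
m(z) = (-18 + z)/(2*z) (m(z) = (z - 18)/(z + z) = (-18 + z)/((2*z)) = (-18 + z)*(1/(2*z)) = (-18 + z)/(2*z))
P(u) = (-18 + u)/(2*u²) (P(u) = ((-18 + u)/(2*u))/u = (-18 + u)/(2*u²))
P(-43) - 1*(-258827) = (½)*(-18 - 43)/(-43)² - 1*(-258827) = (½)*(1/1849)*(-61) + 258827 = -61/3698 + 258827 = 957142185/3698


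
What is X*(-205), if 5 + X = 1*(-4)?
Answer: 1845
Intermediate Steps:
X = -9 (X = -5 + 1*(-4) = -5 - 4 = -9)
X*(-205) = -9*(-205) = 1845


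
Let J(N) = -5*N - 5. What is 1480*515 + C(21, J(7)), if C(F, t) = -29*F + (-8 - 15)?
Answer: 761568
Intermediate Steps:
J(N) = -5 - 5*N
C(F, t) = -23 - 29*F (C(F, t) = -29*F - 23 = -23 - 29*F)
1480*515 + C(21, J(7)) = 1480*515 + (-23 - 29*21) = 762200 + (-23 - 609) = 762200 - 632 = 761568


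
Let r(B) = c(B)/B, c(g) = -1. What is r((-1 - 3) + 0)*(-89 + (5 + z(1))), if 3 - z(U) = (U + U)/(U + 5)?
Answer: -61/3 ≈ -20.333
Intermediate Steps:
z(U) = 3 - 2*U/(5 + U) (z(U) = 3 - (U + U)/(U + 5) = 3 - 2*U/(5 + U))
r(B) = -1/B
r((-1 - 3) + 0)*(-89 + (5 + z(1))) = (-1/((-1 - 3) + 0))*(-89 + (5 + (15 + 1)/(5 + 1))) = (-1/(-4 + 0))*(-89 + (5 + 16/6)) = (-1/(-4))*(-89 + (5 + (⅙)*16)) = (-1*(-¼))*(-89 + (5 + 8/3)) = (-89 + 23/3)/4 = (¼)*(-244/3) = -61/3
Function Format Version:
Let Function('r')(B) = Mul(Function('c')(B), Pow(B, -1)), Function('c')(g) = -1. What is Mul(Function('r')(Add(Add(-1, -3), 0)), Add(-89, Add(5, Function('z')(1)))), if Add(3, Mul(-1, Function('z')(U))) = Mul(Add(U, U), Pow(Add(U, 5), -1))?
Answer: Rational(-61, 3) ≈ -20.333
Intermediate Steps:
Function('z')(U) = Add(3, Mul(-2, U, Pow(Add(5, U), -1))) (Function('z')(U) = Add(3, Mul(-1, Mul(Add(U, U), Pow(Add(U, 5), -1)))) = Add(3, Mul(-1, Mul(Mul(2, U), Pow(Add(5, U), -1)))) = Add(3, Mul(-1, Mul(2, U, Pow(Add(5, U), -1)))) = Add(3, Mul(-2, U, Pow(Add(5, U), -1))))
Function('r')(B) = Mul(-1, Pow(B, -1))
Mul(Function('r')(Add(Add(-1, -3), 0)), Add(-89, Add(5, Function('z')(1)))) = Mul(Mul(-1, Pow(Add(Add(-1, -3), 0), -1)), Add(-89, Add(5, Mul(Pow(Add(5, 1), -1), Add(15, 1))))) = Mul(Mul(-1, Pow(Add(-4, 0), -1)), Add(-89, Add(5, Mul(Pow(6, -1), 16)))) = Mul(Mul(-1, Pow(-4, -1)), Add(-89, Add(5, Mul(Rational(1, 6), 16)))) = Mul(Mul(-1, Rational(-1, 4)), Add(-89, Add(5, Rational(8, 3)))) = Mul(Rational(1, 4), Add(-89, Rational(23, 3))) = Mul(Rational(1, 4), Rational(-244, 3)) = Rational(-61, 3)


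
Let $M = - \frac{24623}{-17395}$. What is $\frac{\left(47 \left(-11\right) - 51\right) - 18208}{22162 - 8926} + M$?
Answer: $- \frac{174623}{57560055} \approx -0.0030338$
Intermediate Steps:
$M = \frac{24623}{17395}$ ($M = \left(-24623\right) \left(- \frac{1}{17395}\right) = \frac{24623}{17395} \approx 1.4155$)
$\frac{\left(47 \left(-11\right) - 51\right) - 18208}{22162 - 8926} + M = \frac{\left(47 \left(-11\right) - 51\right) - 18208}{22162 - 8926} + \frac{24623}{17395} = \frac{\left(-517 - 51\right) - 18208}{13236} + \frac{24623}{17395} = \left(-568 - 18208\right) \frac{1}{13236} + \frac{24623}{17395} = \left(-18776\right) \frac{1}{13236} + \frac{24623}{17395} = - \frac{4694}{3309} + \frac{24623}{17395} = - \frac{174623}{57560055}$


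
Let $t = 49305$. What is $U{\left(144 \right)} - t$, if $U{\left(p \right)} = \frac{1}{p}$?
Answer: $- \frac{7099919}{144} \approx -49305.0$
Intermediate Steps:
$U{\left(144 \right)} - t = \frac{1}{144} - 49305 = - \frac{7099919}{144}$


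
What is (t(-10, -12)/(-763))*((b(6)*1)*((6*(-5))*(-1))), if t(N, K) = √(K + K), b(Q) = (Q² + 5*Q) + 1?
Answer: -4020*I*√6/763 ≈ -12.906*I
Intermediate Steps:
b(Q) = 1 + Q² + 5*Q
t(N, K) = √2*√K (t(N, K) = √(2*K) = √2*√K)
(t(-10, -12)/(-763))*((b(6)*1)*((6*(-5))*(-1))) = ((√2*√(-12))/(-763))*(((1 + 6² + 5*6)*1)*((6*(-5))*(-1))) = ((√2*(2*I*√3))*(-1/763))*(((1 + 36 + 30)*1)*(-30*(-1))) = ((2*I*√6)*(-1/763))*((67*1)*30) = (-2*I*√6/763)*(67*30) = -2*I*√6/763*2010 = -4020*I*√6/763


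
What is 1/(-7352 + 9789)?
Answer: 1/2437 ≈ 0.00041034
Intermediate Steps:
1/(-7352 + 9789) = 1/2437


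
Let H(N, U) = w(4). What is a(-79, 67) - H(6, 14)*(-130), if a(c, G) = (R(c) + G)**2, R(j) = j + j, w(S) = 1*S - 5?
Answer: 8151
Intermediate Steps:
w(S) = -5 + S (w(S) = S - 5 = -5 + S)
R(j) = 2*j
H(N, U) = -1 (H(N, U) = -5 + 4 = -1)
a(c, G) = (G + 2*c)**2 (a(c, G) = (2*c + G)**2 = (G + 2*c)**2)
a(-79, 67) - H(6, 14)*(-130) = (67 + 2*(-79))**2 - (-1)*(-130) = (67 - 158)**2 - 1*130 = (-91)**2 - 130 = 8281 - 130 = 8151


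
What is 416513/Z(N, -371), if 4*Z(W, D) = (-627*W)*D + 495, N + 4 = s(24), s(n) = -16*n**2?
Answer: -1666052/2144728245 ≈ -0.00077681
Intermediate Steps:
N = -9220 (N = -4 - 16*24**2 = -4 - 16*576 = -4 - 9216 = -9220)
Z(W, D) = 495/4 - 627*D*W/4 (Z(W, D) = ((-627*W)*D + 495)/4 = (-627*D*W + 495)/4 = (495 - 627*D*W)/4 = 495/4 - 627*D*W/4)
416513/Z(N, -371) = 416513/(495/4 - 627/4*(-371)*(-9220)) = 416513/(495/4 - 536182185) = 416513/(-2144728245/4) = 416513*(-4/2144728245) = -1666052/2144728245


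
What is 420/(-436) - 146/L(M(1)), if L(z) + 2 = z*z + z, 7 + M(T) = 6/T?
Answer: 7852/109 ≈ 72.037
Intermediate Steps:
M(T) = -7 + 6/T
L(z) = -2 + z + z² (L(z) = -2 + (z*z + z) = -2 + (z² + z) = -2 + (z + z²) = -2 + z + z²)
420/(-436) - 146/L(M(1)) = 420/(-436) - 146/(-2 + (-7 + 6/1) + (-7 + 6/1)²) = 420*(-1/436) - 146/(-2 + (-7 + 6*1) + (-7 + 6*1)²) = -105/109 - 146/(-2 + (-7 + 6) + (-7 + 6)²) = -105/109 - 146/(-2 - 1 + (-1)²) = -105/109 - 146/(-2 - 1 + 1) = -105/109 - 146/(-2) = -105/109 - 146*(-½) = -105/109 + 73 = 7852/109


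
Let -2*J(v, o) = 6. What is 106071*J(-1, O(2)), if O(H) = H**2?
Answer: -318213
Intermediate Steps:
J(v, o) = -3 (J(v, o) = -1/2*6 = -3)
106071*J(-1, O(2)) = 106071*(-3) = -318213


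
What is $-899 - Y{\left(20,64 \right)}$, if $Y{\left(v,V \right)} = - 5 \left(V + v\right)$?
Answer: $-479$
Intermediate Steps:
$Y{\left(v,V \right)} = - 5 V - 5 v$
$-899 - Y{\left(20,64 \right)} = -899 - \left(\left(-5\right) 64 - 100\right) = -899 - \left(-320 - 100\right) = -899 - -420 = -899 + 420 = -479$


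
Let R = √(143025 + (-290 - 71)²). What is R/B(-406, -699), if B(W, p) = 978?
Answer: √273346/978 ≈ 0.53459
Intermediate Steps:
R = √273346 (R = √(143025 + (-361)²) = √(143025 + 130321) = √273346 ≈ 522.83)
R/B(-406, -699) = √273346/978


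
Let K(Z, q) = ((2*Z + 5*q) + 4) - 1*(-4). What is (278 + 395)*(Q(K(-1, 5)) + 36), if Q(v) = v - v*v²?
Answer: -20004252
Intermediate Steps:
K(Z, q) = 8 + 2*Z + 5*q (K(Z, q) = (4 + 2*Z + 5*q) + 4 = 8 + 2*Z + 5*q)
Q(v) = v - v³
(278 + 395)*(Q(K(-1, 5)) + 36) = (278 + 395)*(((8 + 2*(-1) + 5*5) - (8 + 2*(-1) + 5*5)³) + 36) = 673*(((8 - 2 + 25) - (8 - 2 + 25)³) + 36) = 673*((31 - 1*31³) + 36) = 673*((31 - 1*29791) + 36) = 673*((31 - 29791) + 36) = 673*(-29760 + 36) = 673*(-29724) = -20004252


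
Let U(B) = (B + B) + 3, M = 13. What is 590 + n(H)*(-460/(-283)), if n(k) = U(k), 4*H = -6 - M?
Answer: 163980/283 ≈ 579.43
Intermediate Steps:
H = -19/4 (H = (-6 - 1*13)/4 = (-6 - 13)/4 = (1/4)*(-19) = -19/4 ≈ -4.7500)
U(B) = 3 + 2*B (U(B) = 2*B + 3 = 3 + 2*B)
n(k) = 3 + 2*k
590 + n(H)*(-460/(-283)) = 590 + (3 + 2*(-19/4))*(-460/(-283)) = 590 + (3 - 19/2)*(-460*(-1/283)) = 590 - 13/2*460/283 = 590 - 2990/283 = 163980/283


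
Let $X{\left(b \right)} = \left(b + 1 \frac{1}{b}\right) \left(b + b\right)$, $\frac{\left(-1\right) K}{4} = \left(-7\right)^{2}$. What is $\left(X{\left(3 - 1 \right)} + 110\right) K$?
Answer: $-23520$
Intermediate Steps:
$K = -196$ ($K = - 4 \left(-7\right)^{2} = \left(-4\right) 49 = -196$)
$X{\left(b \right)} = 2 b \left(b + \frac{1}{b}\right)$ ($X{\left(b \right)} = \left(b + \frac{1}{b}\right) 2 b = 2 b \left(b + \frac{1}{b}\right)$)
$\left(X{\left(3 - 1 \right)} + 110\right) K = \left(\left(2 + 2 \left(3 - 1\right)^{2}\right) + 110\right) \left(-196\right) = \left(\left(2 + 2 \cdot 2^{2}\right) + 110\right) \left(-196\right) = \left(\left(2 + 2 \cdot 4\right) + 110\right) \left(-196\right) = \left(\left(2 + 8\right) + 110\right) \left(-196\right) = \left(10 + 110\right) \left(-196\right) = 120 \left(-196\right) = -23520$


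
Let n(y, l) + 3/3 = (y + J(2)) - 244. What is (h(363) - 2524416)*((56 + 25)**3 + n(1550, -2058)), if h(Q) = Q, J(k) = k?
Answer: -1344684187644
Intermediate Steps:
n(y, l) = -243 + y (n(y, l) = -1 + ((y + 2) - 244) = -1 + ((2 + y) - 244) = -1 + (-242 + y) = -243 + y)
(h(363) - 2524416)*((56 + 25)**3 + n(1550, -2058)) = (363 - 2524416)*((56 + 25)**3 + (-243 + 1550)) = -2524053*(81**3 + 1307) = -2524053*(531441 + 1307) = -2524053*532748 = -1344684187644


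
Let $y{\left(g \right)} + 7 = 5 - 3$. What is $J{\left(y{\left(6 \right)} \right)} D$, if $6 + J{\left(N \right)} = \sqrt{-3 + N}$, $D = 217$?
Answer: $-1302 + 434 i \sqrt{2} \approx -1302.0 + 613.77 i$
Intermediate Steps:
$y{\left(g \right)} = -5$ ($y{\left(g \right)} = -7 + \left(5 - 3\right) = -7 + 2 = -5$)
$J{\left(N \right)} = -6 + \sqrt{-3 + N}$
$J{\left(y{\left(6 \right)} \right)} D = \left(-6 + \sqrt{-3 - 5}\right) 217 = \left(-6 + \sqrt{-8}\right) 217 = \left(-6 + 2 i \sqrt{2}\right) 217 = -1302 + 434 i \sqrt{2}$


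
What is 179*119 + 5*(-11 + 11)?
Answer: 21301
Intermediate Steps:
179*119 + 5*(-11 + 11) = 21301 + 5*0 = 21301 + 0 = 21301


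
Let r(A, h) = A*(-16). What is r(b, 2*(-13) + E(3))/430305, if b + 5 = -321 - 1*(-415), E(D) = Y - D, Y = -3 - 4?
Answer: -1424/430305 ≈ -0.0033093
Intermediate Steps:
Y = -7
E(D) = -7 - D
b = 89 (b = -5 + (-321 - 1*(-415)) = -5 + (-321 + 415) = -5 + 94 = 89)
r(A, h) = -16*A
r(b, 2*(-13) + E(3))/430305 = -16*89/430305 = -1424*1/430305 = -1424/430305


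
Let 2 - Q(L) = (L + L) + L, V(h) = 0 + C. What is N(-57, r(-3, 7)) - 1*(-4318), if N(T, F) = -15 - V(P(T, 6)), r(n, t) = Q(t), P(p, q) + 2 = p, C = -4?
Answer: 4307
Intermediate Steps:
P(p, q) = -2 + p
V(h) = -4 (V(h) = 0 - 4 = -4)
Q(L) = 2 - 3*L (Q(L) = 2 - ((L + L) + L) = 2 - (2*L + L) = 2 - 3*L)
r(n, t) = 2 - 3*t
N(T, F) = -11 (N(T, F) = -15 - 1*(-4) = -15 + 4 = -11)
N(-57, r(-3, 7)) - 1*(-4318) = -11 - 1*(-4318) = -11 + 4318 = 4307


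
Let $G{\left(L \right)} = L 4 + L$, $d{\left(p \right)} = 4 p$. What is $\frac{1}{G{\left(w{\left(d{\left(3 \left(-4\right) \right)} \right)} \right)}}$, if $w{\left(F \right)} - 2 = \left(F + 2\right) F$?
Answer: $\frac{1}{11050} \approx 9.0498 \cdot 10^{-5}$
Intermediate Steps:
$w{\left(F \right)} = 2 + F \left(2 + F\right)$ ($w{\left(F \right)} = 2 + \left(F + 2\right) F = 2 + \left(2 + F\right) F = 2 + F \left(2 + F\right)$)
$G{\left(L \right)} = 5 L$ ($G{\left(L \right)} = 4 L + L = 5 L$)
$\frac{1}{G{\left(w{\left(d{\left(3 \left(-4\right) \right)} \right)} \right)}} = \frac{1}{5 \left(2 + \left(4 \cdot 3 \left(-4\right)\right)^{2} + 2 \cdot 4 \cdot 3 \left(-4\right)\right)} = \frac{1}{5 \left(2 + \left(4 \left(-12\right)\right)^{2} + 2 \cdot 4 \left(-12\right)\right)} = \frac{1}{5 \left(2 + \left(-48\right)^{2} + 2 \left(-48\right)\right)} = \frac{1}{5 \left(2 + 2304 - 96\right)} = \frac{1}{5 \cdot 2210} = \frac{1}{11050}$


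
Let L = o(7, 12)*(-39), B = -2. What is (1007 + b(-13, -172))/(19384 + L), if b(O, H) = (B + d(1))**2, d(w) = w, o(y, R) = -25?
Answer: 1008/20359 ≈ 0.049511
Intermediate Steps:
L = 975 (L = -25*(-39) = 975)
b(O, H) = 1 (b(O, H) = (-2 + 1)**2 = (-1)**2 = 1)
(1007 + b(-13, -172))/(19384 + L) = (1007 + 1)/(19384 + 975) = 1008/20359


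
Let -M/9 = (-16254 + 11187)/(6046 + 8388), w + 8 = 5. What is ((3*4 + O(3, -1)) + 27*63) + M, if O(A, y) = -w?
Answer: 24814347/14434 ≈ 1719.2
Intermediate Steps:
w = -3 (w = -8 + 5 = -3)
O(A, y) = 3 (O(A, y) = -1*(-3) = 3)
M = 45603/14434 (M = -9*(-16254 + 11187)/(6046 + 8388) = -(-45603)/14434 = -9*(-5067/14434) = 45603/14434 ≈ 3.1594)
((3*4 + O(3, -1)) + 27*63) + M = ((3*4 + 3) + 27*63) + 45603/14434 = ((12 + 3) + 1701) + 45603/14434 = (15 + 1701) + 45603/14434 = 1716 + 45603/14434 = 24814347/14434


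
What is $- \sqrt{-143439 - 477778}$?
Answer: $- i \sqrt{621217} \approx - 788.17 i$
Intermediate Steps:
$- \sqrt{-143439 - 477778} = - \sqrt{-621217} = - i \sqrt{621217}$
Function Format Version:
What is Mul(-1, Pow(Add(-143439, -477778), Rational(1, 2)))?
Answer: Mul(-1, I, Pow(621217, Rational(1, 2))) ≈ Mul(-788.17, I)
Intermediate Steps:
Mul(-1, Pow(Add(-143439, -477778), Rational(1, 2))) = Mul(-1, Pow(-621217, Rational(1, 2))) = Mul(-1, Mul(I, Pow(621217, Rational(1, 2)))) = Mul(-1, I, Pow(621217, Rational(1, 2)))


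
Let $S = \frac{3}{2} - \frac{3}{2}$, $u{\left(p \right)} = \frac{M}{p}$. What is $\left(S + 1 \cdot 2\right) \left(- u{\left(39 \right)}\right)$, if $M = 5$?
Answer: $- \frac{10}{39} \approx -0.25641$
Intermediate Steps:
$u{\left(p \right)} = \frac{5}{p}$
$S = 0$ ($S = 3 \cdot \frac{1}{2} - \frac{3}{2} = \frac{3}{2} - \frac{3}{2} = 0$)
$\left(S + 1 \cdot 2\right) \left(- u{\left(39 \right)}\right) = \left(0 + 1 \cdot 2\right) \left(- \frac{5}{39}\right) = \left(0 + 2\right) \left(- \frac{5}{39}\right) = 2 \left(\left(-1\right) \frac{5}{39}\right) = 2 \left(- \frac{5}{39}\right) = - \frac{10}{39}$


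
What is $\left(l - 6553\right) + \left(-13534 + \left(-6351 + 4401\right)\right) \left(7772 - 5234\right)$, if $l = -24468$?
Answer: $-39329413$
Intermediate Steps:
$\left(l - 6553\right) + \left(-13534 + \left(-6351 + 4401\right)\right) \left(7772 - 5234\right) = \left(-24468 - 6553\right) + \left(-13534 + \left(-6351 + 4401\right)\right) \left(7772 - 5234\right) = -31021 + \left(-13534 - 1950\right) 2538 = -31021 - 39298392 = -39329413$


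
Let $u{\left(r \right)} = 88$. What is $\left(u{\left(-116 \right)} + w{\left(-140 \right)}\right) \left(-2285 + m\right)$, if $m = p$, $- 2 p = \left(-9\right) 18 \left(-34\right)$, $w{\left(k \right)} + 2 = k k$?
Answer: $-99197754$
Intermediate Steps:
$w{\left(k \right)} = -2 + k^{2}$ ($w{\left(k \right)} = -2 + k k = -2 + k^{2}$)
$p = -2754$ ($p = - \frac{\left(-9\right) 18 \left(-34\right)}{2} = - \frac{\left(-162\right) \left(-34\right)}{2} = \left(- \frac{1}{2}\right) 5508 = -2754$)
$m = -2754$
$\left(u{\left(-116 \right)} + w{\left(-140 \right)}\right) \left(-2285 + m\right) = \left(88 - \left(2 - \left(-140\right)^{2}\right)\right) \left(-2285 - 2754\right) = \left(88 + \left(-2 + 19600\right)\right) \left(-5039\right) = \left(88 + 19598\right) \left(-5039\right) = 19686 \left(-5039\right) = -99197754$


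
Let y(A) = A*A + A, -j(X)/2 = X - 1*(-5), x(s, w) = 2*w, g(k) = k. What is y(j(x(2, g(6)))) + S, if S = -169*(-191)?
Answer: 33401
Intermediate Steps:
j(X) = -10 - 2*X (j(X) = -2*(X - 1*(-5)) = -2*(X + 5) = -2*(5 + X) = -10 - 2*X)
S = 32279
y(A) = A + A² (y(A) = A² + A = A + A²)
y(j(x(2, g(6)))) + S = (-10 - 4*6)*(1 + (-10 - 4*6)) + 32279 = (-10 - 2*12)*(1 + (-10 - 2*12)) + 32279 = (-10 - 24)*(1 + (-10 - 24)) + 32279 = -34*(1 - 34) + 32279 = -34*(-33) + 32279 = 1122 + 32279 = 33401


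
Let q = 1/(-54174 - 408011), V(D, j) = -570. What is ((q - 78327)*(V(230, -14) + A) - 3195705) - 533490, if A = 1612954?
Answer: -58372546946309539/462185 ≈ -1.2630e+11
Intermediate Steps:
q = -1/462185 (q = 1/(-462185) = -1/462185 ≈ -2.1636e-6)
((q - 78327)*(V(230, -14) + A) - 3195705) - 533490 = ((-1/462185 - 78327)*(-570 + 1612954) - 3195705) - 533490 = (-36201564496/462185*1612384 - 3195705) - 533490 = (-58370823368318464/462185 - 3195705) - 533490 = -58372300375233889/462185 - 533490 = -58372546946309539/462185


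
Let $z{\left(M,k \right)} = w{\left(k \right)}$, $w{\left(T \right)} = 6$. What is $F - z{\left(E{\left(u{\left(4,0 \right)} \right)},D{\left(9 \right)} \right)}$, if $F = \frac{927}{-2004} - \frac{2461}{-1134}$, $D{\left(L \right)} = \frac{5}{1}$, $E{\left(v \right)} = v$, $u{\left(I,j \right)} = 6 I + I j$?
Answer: $- \frac{1625765}{378756} \approx -4.2924$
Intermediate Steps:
$D{\left(L \right)} = 5$ ($D{\left(L \right)} = 5 \cdot 1 = 5$)
$z{\left(M,k \right)} = 6$
$F = \frac{646771}{378756}$ ($F = 927 \left(- \frac{1}{2004}\right) - - \frac{2461}{1134} = - \frac{309}{668} + \frac{2461}{1134} = \frac{646771}{378756} \approx 1.7076$)
$F - z{\left(E{\left(u{\left(4,0 \right)} \right)},D{\left(9 \right)} \right)} = \frac{646771}{378756} - 6 = - \frac{1625765}{378756}$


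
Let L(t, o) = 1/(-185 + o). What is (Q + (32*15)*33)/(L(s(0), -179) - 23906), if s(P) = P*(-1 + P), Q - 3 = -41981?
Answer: 9514232/8701785 ≈ 1.0934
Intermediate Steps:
Q = -41978 (Q = 3 - 41981 = -41978)
(Q + (32*15)*33)/(L(s(0), -179) - 23906) = (-41978 + (32*15)*33)/(1/(-185 - 179) - 23906) = (-41978 + 480*33)/(1/(-364) - 23906) = (-41978 + 15840)/(-1/364 - 23906) = -26138/(-8701785/364) = -26138*(-364/8701785) = 9514232/8701785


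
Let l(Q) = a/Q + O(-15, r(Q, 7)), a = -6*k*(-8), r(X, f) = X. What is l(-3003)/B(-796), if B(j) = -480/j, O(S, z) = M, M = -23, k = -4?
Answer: -1522947/40040 ≈ -38.036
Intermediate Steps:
a = -192 (a = -6*(-4)*(-8) = 24*(-8) = -192)
O(S, z) = -23
l(Q) = -23 - 192/Q (l(Q) = -192/Q - 23 = -23 - 192/Q)
l(-3003)/B(-796) = (-23 - 192/(-3003))/((-480/(-796))) = (-23 - 192*(-1/3003))/((-480*(-1/796))) = (-23 + 64/1001)/(120/199) = -22959/1001*199/120 = -1522947/40040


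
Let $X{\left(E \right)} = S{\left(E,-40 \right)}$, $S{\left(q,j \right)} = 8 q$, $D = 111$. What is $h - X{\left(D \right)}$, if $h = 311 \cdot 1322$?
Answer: $410254$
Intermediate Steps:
$h = 411142$
$X{\left(E \right)} = 8 E$
$h - X{\left(D \right)} = 411142 - 8 \cdot 111 = 411142 - 888 = 410254$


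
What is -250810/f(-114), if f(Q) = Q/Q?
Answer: -250810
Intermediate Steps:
f(Q) = 1
-250810/f(-114) = -250810/1 = -250810*1 = -250810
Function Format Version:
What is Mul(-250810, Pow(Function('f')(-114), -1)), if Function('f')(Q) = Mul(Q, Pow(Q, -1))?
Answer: -250810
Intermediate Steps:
Function('f')(Q) = 1
Mul(-250810, Pow(Function('f')(-114), -1)) = Mul(-250810, Pow(1, -1)) = Mul(-250810, 1) = -250810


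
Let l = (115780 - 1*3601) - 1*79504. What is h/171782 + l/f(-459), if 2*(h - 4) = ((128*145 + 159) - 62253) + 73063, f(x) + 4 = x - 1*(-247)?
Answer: -2804893427/18552456 ≈ -151.19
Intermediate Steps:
f(x) = 243 + x (f(x) = -4 + (x - 1*(-247)) = -4 + (x + 247) = -4 + (247 + x) = 243 + x)
l = 32675 (l = (115780 - 3601) - 79504 = 112179 - 79504 = 32675)
h = 29537/2 (h = 4 + (((128*145 + 159) - 62253) + 73063)/2 = 4 + (((18560 + 159) - 62253) + 73063)/2 = 4 + ((18719 - 62253) + 73063)/2 = 4 + (-43534 + 73063)/2 = 4 + (1/2)*29529 = 4 + 29529/2 = 29537/2 ≈ 14769.)
h/171782 + l/f(-459) = (29537/2)/171782 + 32675/(243 - 459) = (29537/2)*(1/171782) + 32675/(-216) = 29537/343564 + 32675*(-1/216) = 29537/343564 - 32675/216 = -2804893427/18552456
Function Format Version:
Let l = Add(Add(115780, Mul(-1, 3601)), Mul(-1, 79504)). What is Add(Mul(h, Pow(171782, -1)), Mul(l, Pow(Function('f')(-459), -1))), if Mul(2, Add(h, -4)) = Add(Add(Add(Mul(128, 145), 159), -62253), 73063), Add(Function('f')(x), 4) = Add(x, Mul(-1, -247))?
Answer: Rational(-2804893427, 18552456) ≈ -151.19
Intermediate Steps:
Function('f')(x) = Add(243, x) (Function('f')(x) = Add(-4, Add(x, Mul(-1, -247))) = Add(-4, Add(x, 247)) = Add(-4, Add(247, x)) = Add(243, x))
l = 32675 (l = Add(Add(115780, -3601), -79504) = Add(112179, -79504) = 32675)
h = Rational(29537, 2) (h = Add(4, Mul(Rational(1, 2), Add(Add(Add(Mul(128, 145), 159), -62253), 73063))) = Add(4, Mul(Rational(1, 2), Add(Add(Add(18560, 159), -62253), 73063))) = Add(4, Mul(Rational(1, 2), Add(Add(18719, -62253), 73063))) = Add(4, Mul(Rational(1, 2), Add(-43534, 73063))) = Add(4, Mul(Rational(1, 2), 29529)) = Add(4, Rational(29529, 2)) = Rational(29537, 2) ≈ 14769.)
Add(Mul(h, Pow(171782, -1)), Mul(l, Pow(Function('f')(-459), -1))) = Add(Mul(Rational(29537, 2), Pow(171782, -1)), Mul(32675, Pow(Add(243, -459), -1))) = Add(Mul(Rational(29537, 2), Rational(1, 171782)), Mul(32675, Pow(-216, -1))) = Add(Rational(29537, 343564), Mul(32675, Rational(-1, 216))) = Add(Rational(29537, 343564), Rational(-32675, 216)) = Rational(-2804893427, 18552456)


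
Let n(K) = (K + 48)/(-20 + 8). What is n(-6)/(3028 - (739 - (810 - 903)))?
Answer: -7/4392 ≈ -0.0015938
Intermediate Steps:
n(K) = -4 - K/12 (n(K) = (48 + K)/(-12) = (48 + K)*(-1/12) = -4 - K/12)
n(-6)/(3028 - (739 - (810 - 903))) = (-4 - 1/12*(-6))/(3028 - (739 - (810 - 903))) = (-4 + ½)/(3028 - (739 - 1*(-93))) = -7/(2*(3028 - (739 + 93))) = -7/(2*(3028 - 1*832)) = -7/(2*(3028 - 832)) = -7/2/2196 = -7/2*1/2196 = -7/4392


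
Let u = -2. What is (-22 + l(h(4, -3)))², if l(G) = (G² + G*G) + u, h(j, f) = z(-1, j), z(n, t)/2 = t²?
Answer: 4096576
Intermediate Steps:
z(n, t) = 2*t²
h(j, f) = 2*j²
l(G) = -2 + 2*G² (l(G) = (G² + G*G) - 2 = (G² + G²) - 2 = 2*G² - 2 = -2 + 2*G²)
(-22 + l(h(4, -3)))² = (-22 + (-2 + 2*(2*4²)²))² = (-22 + (-2 + 2*(2*16)²))² = (-22 + (-2 + 2*32²))² = (-22 + (-2 + 2*1024))² = (-22 + (-2 + 2048))² = (-22 + 2046)² = 2024² = 4096576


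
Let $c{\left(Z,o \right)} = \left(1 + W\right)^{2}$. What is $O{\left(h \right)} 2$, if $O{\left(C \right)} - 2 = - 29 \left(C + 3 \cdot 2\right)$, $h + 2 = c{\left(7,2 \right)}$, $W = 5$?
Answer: $-2316$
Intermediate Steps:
$c{\left(Z,o \right)} = 36$ ($c{\left(Z,o \right)} = \left(1 + 5\right)^{2} = 6^{2} = 36$)
$h = 34$ ($h = -2 + 36 = 34$)
$O{\left(C \right)} = -172 - 29 C$ ($O{\left(C \right)} = 2 - 29 \left(C + 3 \cdot 2\right) = 2 - 29 \left(C + 6\right) = 2 - 29 \left(6 + C\right) = 2 - \left(174 + 29 C\right) = -172 - 29 C$)
$O{\left(h \right)} 2 = \left(-172 - 986\right) 2 = \left(-1158\right) 2 = -2316$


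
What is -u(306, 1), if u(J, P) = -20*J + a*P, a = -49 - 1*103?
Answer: 6272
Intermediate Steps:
a = -152 (a = -49 - 103 = -152)
u(J, P) = -152*P - 20*J (u(J, P) = -20*J - 152*P = -152*P - 20*J)
-u(306, 1) = -(-152*1 - 20*306) = -(-152 - 6120) = -1*(-6272) = 6272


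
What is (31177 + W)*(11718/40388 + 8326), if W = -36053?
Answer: -17822956918/439 ≈ -4.0599e+7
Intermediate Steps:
(31177 + W)*(11718/40388 + 8326) = (31177 - 36053)*(11718/40388 + 8326) = -4876*(11718*(1/40388) + 8326) = -4876*(5859/20194 + 8326) = -4876*168141103/20194 = -17822956918/439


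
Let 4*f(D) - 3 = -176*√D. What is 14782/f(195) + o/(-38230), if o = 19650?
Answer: -4182450049/7697369651 - 10406528*√195/6040311 ≈ -24.602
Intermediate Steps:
f(D) = ¾ - 44*√D (f(D) = ¾ + (-176*√D)/4 = ¾ - 44*√D)
14782/f(195) + o/(-38230) = 14782/(¾ - 44*√195) + 19650/(-38230) = 14782/(¾ - 44*√195) + 19650*(-1/38230) = 14782/(¾ - 44*√195) - 1965/3823 = -1965/3823 + 14782/(¾ - 44*√195)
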